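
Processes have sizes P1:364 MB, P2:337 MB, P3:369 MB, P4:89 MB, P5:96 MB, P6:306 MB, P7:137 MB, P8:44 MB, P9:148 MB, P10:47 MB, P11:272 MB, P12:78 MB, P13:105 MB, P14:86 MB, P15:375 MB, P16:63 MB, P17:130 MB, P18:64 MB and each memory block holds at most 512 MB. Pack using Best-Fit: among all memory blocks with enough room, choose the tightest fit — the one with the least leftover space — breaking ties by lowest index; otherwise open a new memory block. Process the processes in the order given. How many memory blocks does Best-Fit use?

7 memory blocks

memory block 1: place P1 (364 MB), 148 MB left
memory block 2: place P2 (337 MB), 175 MB left
memory block 3: place P3 (369 MB), 143 MB left
memory block 3: place P4 (89 MB), 54 MB left
memory block 1: place P5 (96 MB), 52 MB left
memory block 4: place P6 (306 MB), 206 MB left
memory block 2: place P7 (137 MB), 38 MB left
memory block 1: place P8 (44 MB), 8 MB left
memory block 4: place P9 (148 MB), 58 MB left
memory block 3: place P10 (47 MB), 7 MB left
memory block 5: place P11 (272 MB), 240 MB left
memory block 5: place P12 (78 MB), 162 MB left
memory block 5: place P13 (105 MB), 57 MB left
memory block 6: place P14 (86 MB), 426 MB left
memory block 6: place P15 (375 MB), 51 MB left
memory block 7: place P16 (63 MB), 449 MB left
memory block 7: place P17 (130 MB), 319 MB left
memory block 7: place P18 (64 MB), 255 MB left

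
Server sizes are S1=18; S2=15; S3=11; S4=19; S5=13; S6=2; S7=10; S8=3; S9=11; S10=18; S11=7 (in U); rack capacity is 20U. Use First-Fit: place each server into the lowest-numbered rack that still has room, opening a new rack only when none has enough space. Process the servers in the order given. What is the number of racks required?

Put S1 (18U) in rack 1; 2U remain.
Put S2 (15U) in rack 2; 5U remain.
Put S3 (11U) in rack 3; 9U remain.
Put S4 (19U) in rack 4; 1U remain.
Put S5 (13U) in rack 5; 7U remain.
Put S6 (2U) in rack 1; 0U remain.
Put S7 (10U) in rack 6; 10U remain.
Put S8 (3U) in rack 2; 2U remain.
Put S9 (11U) in rack 7; 9U remain.
Put S10 (18U) in rack 8; 2U remain.
Put S11 (7U) in rack 3; 2U remain.

8 racks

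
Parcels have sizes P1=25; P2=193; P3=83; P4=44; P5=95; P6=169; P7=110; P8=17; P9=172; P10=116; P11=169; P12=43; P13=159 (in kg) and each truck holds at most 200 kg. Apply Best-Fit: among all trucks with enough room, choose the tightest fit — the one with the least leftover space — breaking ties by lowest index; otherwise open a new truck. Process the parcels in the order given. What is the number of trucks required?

9 trucks

P1 (25 kg) → truck 1 (remaining 175 kg)
P2 (193 kg) → truck 2 (remaining 7 kg)
P3 (83 kg) → truck 1 (remaining 92 kg)
P4 (44 kg) → truck 1 (remaining 48 kg)
P5 (95 kg) → truck 3 (remaining 105 kg)
P6 (169 kg) → truck 4 (remaining 31 kg)
P7 (110 kg) → truck 5 (remaining 90 kg)
P8 (17 kg) → truck 4 (remaining 14 kg)
P9 (172 kg) → truck 6 (remaining 28 kg)
P10 (116 kg) → truck 7 (remaining 84 kg)
P11 (169 kg) → truck 8 (remaining 31 kg)
P12 (43 kg) → truck 1 (remaining 5 kg)
P13 (159 kg) → truck 9 (remaining 41 kg)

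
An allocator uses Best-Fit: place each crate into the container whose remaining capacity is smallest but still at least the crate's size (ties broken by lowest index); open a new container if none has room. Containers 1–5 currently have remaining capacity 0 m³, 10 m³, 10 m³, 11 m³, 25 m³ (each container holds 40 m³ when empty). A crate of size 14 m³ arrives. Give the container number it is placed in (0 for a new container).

Containers with room: container 5 (25 m³).
Tightest fit is container 5 with 25 m³ free.

5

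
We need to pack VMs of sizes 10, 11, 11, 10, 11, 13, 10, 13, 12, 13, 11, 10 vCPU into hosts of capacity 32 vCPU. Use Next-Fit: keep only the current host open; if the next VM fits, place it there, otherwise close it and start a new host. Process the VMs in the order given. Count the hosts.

host 1: place 10 vCPU, 22 vCPU left
host 1: place 11 vCPU, 11 vCPU left
host 1: place 11 vCPU, 0 vCPU left
host 2: place 10 vCPU, 22 vCPU left
host 2: place 11 vCPU, 11 vCPU left
host 3: place 13 vCPU, 19 vCPU left
host 3: place 10 vCPU, 9 vCPU left
host 4: place 13 vCPU, 19 vCPU left
host 4: place 12 vCPU, 7 vCPU left
host 5: place 13 vCPU, 19 vCPU left
host 5: place 11 vCPU, 8 vCPU left
host 6: place 10 vCPU, 22 vCPU left

6 hosts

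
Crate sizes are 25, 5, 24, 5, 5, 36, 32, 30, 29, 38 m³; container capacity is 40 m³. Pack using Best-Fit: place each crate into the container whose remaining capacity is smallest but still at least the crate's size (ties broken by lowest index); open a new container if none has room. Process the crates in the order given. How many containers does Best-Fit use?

7

Put 25 m³ in container 1; 15 m³ remain.
Put 5 m³ in container 1; 10 m³ remain.
Put 24 m³ in container 2; 16 m³ remain.
Put 5 m³ in container 1; 5 m³ remain.
Put 5 m³ in container 1; 0 m³ remain.
Put 36 m³ in container 3; 4 m³ remain.
Put 32 m³ in container 4; 8 m³ remain.
Put 30 m³ in container 5; 10 m³ remain.
Put 29 m³ in container 6; 11 m³ remain.
Put 38 m³ in container 7; 2 m³ remain.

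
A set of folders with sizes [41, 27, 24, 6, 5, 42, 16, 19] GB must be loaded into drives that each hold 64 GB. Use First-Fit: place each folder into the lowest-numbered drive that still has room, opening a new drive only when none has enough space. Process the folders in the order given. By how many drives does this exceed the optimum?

First-Fit: [41,6,5] [27,24] [42,16] [19] → 4 drives.
Total size 180 GB; any packing needs at least ⌈180/64⌉ = 3 drives.
An optimal packing achieves that bound: [42,19] [41,16,6] [27,24,5] → 3 drives.
Excess: 4 − 3 = 1.

1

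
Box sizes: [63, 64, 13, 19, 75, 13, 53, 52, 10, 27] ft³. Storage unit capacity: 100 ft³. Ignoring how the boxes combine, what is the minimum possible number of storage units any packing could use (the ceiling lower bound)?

4 storage units

Total size = 63 + 64 + 13 + 19 + 75 + 13 + 53 + 52 + 10 + 27 = 389 ft³.
⌈389 / 100⌉ = 4.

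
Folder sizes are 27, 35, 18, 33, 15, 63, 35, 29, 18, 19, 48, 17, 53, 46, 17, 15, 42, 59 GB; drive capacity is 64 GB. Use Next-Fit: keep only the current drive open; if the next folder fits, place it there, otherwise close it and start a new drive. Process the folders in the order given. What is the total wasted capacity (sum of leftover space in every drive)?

179

27 GB → drive 1 (remaining 37 GB)
35 GB → drive 1 (remaining 2 GB)
18 GB → drive 2 (remaining 46 GB)
33 GB → drive 2 (remaining 13 GB)
15 GB → drive 3 (remaining 49 GB)
63 GB → drive 4 (remaining 1 GB)
35 GB → drive 5 (remaining 29 GB)
29 GB → drive 5 (remaining 0 GB)
18 GB → drive 6 (remaining 46 GB)
19 GB → drive 6 (remaining 27 GB)
48 GB → drive 7 (remaining 16 GB)
17 GB → drive 8 (remaining 47 GB)
53 GB → drive 9 (remaining 11 GB)
46 GB → drive 10 (remaining 18 GB)
17 GB → drive 10 (remaining 1 GB)
15 GB → drive 11 (remaining 49 GB)
42 GB → drive 11 (remaining 7 GB)
59 GB → drive 12 (remaining 5 GB)
12 drives × 64 GB = 768 GB; used 589 GB; unused 179 GB.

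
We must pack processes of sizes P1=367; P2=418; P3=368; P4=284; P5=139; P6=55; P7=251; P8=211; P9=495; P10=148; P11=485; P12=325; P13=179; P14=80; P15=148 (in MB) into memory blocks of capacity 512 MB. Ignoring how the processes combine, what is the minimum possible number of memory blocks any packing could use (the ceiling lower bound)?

Total size = 367 + 418 + 368 + 284 + 139 + 55 + 251 + 211 + 495 + 148 + 485 + 325 + 179 + 80 + 148 = 3953 MB.
⌈3953 / 512⌉ = 8.

8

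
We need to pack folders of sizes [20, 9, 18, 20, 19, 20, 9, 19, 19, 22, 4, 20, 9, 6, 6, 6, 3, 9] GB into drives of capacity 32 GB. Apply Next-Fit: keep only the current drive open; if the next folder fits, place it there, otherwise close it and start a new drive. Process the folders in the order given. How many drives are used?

10

20 GB → drive 1 (remaining 12 GB)
9 GB → drive 1 (remaining 3 GB)
18 GB → drive 2 (remaining 14 GB)
20 GB → drive 3 (remaining 12 GB)
19 GB → drive 4 (remaining 13 GB)
20 GB → drive 5 (remaining 12 GB)
9 GB → drive 5 (remaining 3 GB)
19 GB → drive 6 (remaining 13 GB)
19 GB → drive 7 (remaining 13 GB)
22 GB → drive 8 (remaining 10 GB)
4 GB → drive 8 (remaining 6 GB)
20 GB → drive 9 (remaining 12 GB)
9 GB → drive 9 (remaining 3 GB)
6 GB → drive 10 (remaining 26 GB)
6 GB → drive 10 (remaining 20 GB)
6 GB → drive 10 (remaining 14 GB)
3 GB → drive 10 (remaining 11 GB)
9 GB → drive 10 (remaining 2 GB)
Final drives: [20,9] [18] [20] [19] [20,9] [19] [19] [22,4] [20,9] [6,6,6,3,9].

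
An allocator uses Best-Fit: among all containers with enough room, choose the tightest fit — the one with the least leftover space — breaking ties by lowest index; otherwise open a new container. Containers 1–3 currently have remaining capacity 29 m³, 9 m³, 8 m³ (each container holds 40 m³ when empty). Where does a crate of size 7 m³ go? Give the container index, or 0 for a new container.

3

Containers with room: container 1 (29 m³), container 2 (9 m³), container 3 (8 m³).
Tightest fit is container 3 with 8 m³ free.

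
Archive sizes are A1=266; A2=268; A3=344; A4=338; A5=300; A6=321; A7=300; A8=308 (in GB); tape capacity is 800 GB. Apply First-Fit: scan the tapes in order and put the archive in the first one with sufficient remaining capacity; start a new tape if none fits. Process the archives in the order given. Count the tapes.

A1 (266 GB) → tape 1 (remaining 534 GB)
A2 (268 GB) → tape 1 (remaining 266 GB)
A3 (344 GB) → tape 2 (remaining 456 GB)
A4 (338 GB) → tape 2 (remaining 118 GB)
A5 (300 GB) → tape 3 (remaining 500 GB)
A6 (321 GB) → tape 3 (remaining 179 GB)
A7 (300 GB) → tape 4 (remaining 500 GB)
A8 (308 GB) → tape 4 (remaining 192 GB)

4 tapes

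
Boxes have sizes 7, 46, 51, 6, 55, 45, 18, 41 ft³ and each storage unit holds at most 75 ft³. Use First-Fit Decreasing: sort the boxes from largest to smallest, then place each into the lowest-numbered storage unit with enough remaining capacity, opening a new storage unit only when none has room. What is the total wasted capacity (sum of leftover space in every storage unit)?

106

Sorted descending: 55, 51, 46, 45, 41, 18, 7, 6.
Put 55 ft³ in storage unit 1; 20 ft³ remain.
Put 51 ft³ in storage unit 2; 24 ft³ remain.
Put 46 ft³ in storage unit 3; 29 ft³ remain.
Put 45 ft³ in storage unit 4; 30 ft³ remain.
Put 41 ft³ in storage unit 5; 34 ft³ remain.
Put 18 ft³ in storage unit 1; 2 ft³ remain.
Put 7 ft³ in storage unit 2; 17 ft³ remain.
Put 6 ft³ in storage unit 2; 11 ft³ remain.
5 storage units × 75 ft³ = 375 ft³; used 269 ft³; unused 106 ft³.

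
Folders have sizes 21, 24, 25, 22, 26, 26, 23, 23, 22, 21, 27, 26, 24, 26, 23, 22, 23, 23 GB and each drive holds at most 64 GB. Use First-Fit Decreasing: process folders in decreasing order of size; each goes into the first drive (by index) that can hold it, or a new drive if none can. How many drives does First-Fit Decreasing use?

Sorted descending: 27, 26, 26, 26, 26, 25, 24, 24, 23, 23, 23, 23, 23, 22, 22, 22, 21, 21.
27 GB → drive 1 (remaining 37 GB)
26 GB → drive 1 (remaining 11 GB)
26 GB → drive 2 (remaining 38 GB)
26 GB → drive 2 (remaining 12 GB)
26 GB → drive 3 (remaining 38 GB)
25 GB → drive 3 (remaining 13 GB)
24 GB → drive 4 (remaining 40 GB)
24 GB → drive 4 (remaining 16 GB)
23 GB → drive 5 (remaining 41 GB)
23 GB → drive 5 (remaining 18 GB)
23 GB → drive 6 (remaining 41 GB)
23 GB → drive 6 (remaining 18 GB)
23 GB → drive 7 (remaining 41 GB)
22 GB → drive 7 (remaining 19 GB)
22 GB → drive 8 (remaining 42 GB)
22 GB → drive 8 (remaining 20 GB)
21 GB → drive 9 (remaining 43 GB)
21 GB → drive 9 (remaining 22 GB)

9 drives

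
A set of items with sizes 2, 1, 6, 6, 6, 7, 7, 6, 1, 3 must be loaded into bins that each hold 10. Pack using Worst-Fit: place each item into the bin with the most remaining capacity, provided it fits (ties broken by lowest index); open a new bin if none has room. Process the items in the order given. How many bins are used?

bin 1: place 2, 8 left
bin 1: place 1, 7 left
bin 1: place 6, 1 left
bin 2: place 6, 4 left
bin 3: place 6, 4 left
bin 4: place 7, 3 left
bin 5: place 7, 3 left
bin 6: place 6, 4 left
bin 2: place 1, 3 left
bin 3: place 3, 1 left
Final bins: [2,1,6] [6,1] [6,3] [7] [7] [6].

6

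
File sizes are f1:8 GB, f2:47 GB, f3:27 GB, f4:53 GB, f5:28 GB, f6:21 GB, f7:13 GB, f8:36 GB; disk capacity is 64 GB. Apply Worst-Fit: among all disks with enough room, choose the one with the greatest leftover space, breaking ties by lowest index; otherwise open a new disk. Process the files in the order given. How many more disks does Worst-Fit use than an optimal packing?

Worst-Fit: [8,47] [27,28] [53] [21,13] [36] → 5 disks.
Total size 233 GB; any packing needs at least ⌈233/64⌉ = 4 disks.
An optimal packing achieves that bound: [53,8] [47,13] [36,28] [27,21] → 4 disks.
Excess: 5 − 4 = 1.

1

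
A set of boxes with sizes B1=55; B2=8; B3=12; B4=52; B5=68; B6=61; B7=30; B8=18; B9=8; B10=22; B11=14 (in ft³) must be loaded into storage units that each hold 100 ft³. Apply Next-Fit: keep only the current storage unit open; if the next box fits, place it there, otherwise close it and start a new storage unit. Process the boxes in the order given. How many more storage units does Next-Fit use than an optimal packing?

Next-Fit: [55,8,12] [52] [68] [61,30] [18,8,22,14] → 5 storage units.
Total size 348 ft³; any packing needs at least ⌈348/100⌉ = 4 storage units.
An optimal packing achieves that bound: [68,30] [61,22,14] [55,18,12,8] [52,8] → 4 storage units.
Excess: 5 − 4 = 1.

1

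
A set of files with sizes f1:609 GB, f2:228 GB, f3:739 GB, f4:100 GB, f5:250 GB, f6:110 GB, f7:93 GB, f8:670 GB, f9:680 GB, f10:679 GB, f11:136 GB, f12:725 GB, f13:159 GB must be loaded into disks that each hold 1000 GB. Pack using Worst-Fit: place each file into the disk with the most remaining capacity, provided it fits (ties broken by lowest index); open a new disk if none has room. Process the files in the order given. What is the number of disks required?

7 disks

Put f1 (609 GB) in disk 1; 391 GB remain.
Put f2 (228 GB) in disk 1; 163 GB remain.
Put f3 (739 GB) in disk 2; 261 GB remain.
Put f4 (100 GB) in disk 2; 161 GB remain.
Put f5 (250 GB) in disk 3; 750 GB remain.
Put f6 (110 GB) in disk 3; 640 GB remain.
Put f7 (93 GB) in disk 3; 547 GB remain.
Put f8 (670 GB) in disk 4; 330 GB remain.
Put f9 (680 GB) in disk 5; 320 GB remain.
Put f10 (679 GB) in disk 6; 321 GB remain.
Put f11 (136 GB) in disk 3; 411 GB remain.
Put f12 (725 GB) in disk 7; 275 GB remain.
Put f13 (159 GB) in disk 3; 252 GB remain.
Final disks: [609,228] [739,100] [250,110,93,136,159] [670] [680] [679] [725].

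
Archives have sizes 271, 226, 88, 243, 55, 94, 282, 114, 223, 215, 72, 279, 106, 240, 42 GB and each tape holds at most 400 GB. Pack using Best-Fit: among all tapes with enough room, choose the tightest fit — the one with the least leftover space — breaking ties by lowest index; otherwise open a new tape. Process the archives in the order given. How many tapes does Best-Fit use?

8

271 GB → tape 1 (remaining 129 GB)
226 GB → tape 2 (remaining 174 GB)
88 GB → tape 1 (remaining 41 GB)
243 GB → tape 3 (remaining 157 GB)
55 GB → tape 3 (remaining 102 GB)
94 GB → tape 3 (remaining 8 GB)
282 GB → tape 4 (remaining 118 GB)
114 GB → tape 4 (remaining 4 GB)
223 GB → tape 5 (remaining 177 GB)
215 GB → tape 6 (remaining 185 GB)
72 GB → tape 2 (remaining 102 GB)
279 GB → tape 7 (remaining 121 GB)
106 GB → tape 7 (remaining 15 GB)
240 GB → tape 8 (remaining 160 GB)
42 GB → tape 2 (remaining 60 GB)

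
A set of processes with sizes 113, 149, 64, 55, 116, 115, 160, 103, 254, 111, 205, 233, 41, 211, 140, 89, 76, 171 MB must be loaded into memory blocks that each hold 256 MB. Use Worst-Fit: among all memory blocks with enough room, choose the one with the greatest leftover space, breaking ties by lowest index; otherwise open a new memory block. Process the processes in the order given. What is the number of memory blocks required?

113 MB → memory block 1 (remaining 143 MB)
149 MB → memory block 2 (remaining 107 MB)
64 MB → memory block 1 (remaining 79 MB)
55 MB → memory block 2 (remaining 52 MB)
116 MB → memory block 3 (remaining 140 MB)
115 MB → memory block 3 (remaining 25 MB)
160 MB → memory block 4 (remaining 96 MB)
103 MB → memory block 5 (remaining 153 MB)
254 MB → memory block 6 (remaining 2 MB)
111 MB → memory block 5 (remaining 42 MB)
205 MB → memory block 7 (remaining 51 MB)
233 MB → memory block 8 (remaining 23 MB)
41 MB → memory block 4 (remaining 55 MB)
211 MB → memory block 9 (remaining 45 MB)
140 MB → memory block 10 (remaining 116 MB)
89 MB → memory block 10 (remaining 27 MB)
76 MB → memory block 1 (remaining 3 MB)
171 MB → memory block 11 (remaining 85 MB)

11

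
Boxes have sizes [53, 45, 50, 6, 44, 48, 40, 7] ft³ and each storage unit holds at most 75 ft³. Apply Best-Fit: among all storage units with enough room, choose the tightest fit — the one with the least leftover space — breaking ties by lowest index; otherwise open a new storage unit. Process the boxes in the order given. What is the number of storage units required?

Put 53 ft³ in storage unit 1; 22 ft³ remain.
Put 45 ft³ in storage unit 2; 30 ft³ remain.
Put 50 ft³ in storage unit 3; 25 ft³ remain.
Put 6 ft³ in storage unit 1; 16 ft³ remain.
Put 44 ft³ in storage unit 4; 31 ft³ remain.
Put 48 ft³ in storage unit 5; 27 ft³ remain.
Put 40 ft³ in storage unit 6; 35 ft³ remain.
Put 7 ft³ in storage unit 1; 9 ft³ remain.

6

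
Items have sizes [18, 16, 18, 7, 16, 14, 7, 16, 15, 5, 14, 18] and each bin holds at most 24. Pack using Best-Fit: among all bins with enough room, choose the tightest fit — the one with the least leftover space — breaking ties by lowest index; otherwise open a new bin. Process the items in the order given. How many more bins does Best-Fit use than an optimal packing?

0

Best-Fit: [18,5] [16,7] [18] [16,7] [14] [16] [15] [14] [18] → 9 bins.
9 items exceed 12 (half the capacity), and no two of those can share a bin, so at least 9 bins are needed.
So 9 is already optimal.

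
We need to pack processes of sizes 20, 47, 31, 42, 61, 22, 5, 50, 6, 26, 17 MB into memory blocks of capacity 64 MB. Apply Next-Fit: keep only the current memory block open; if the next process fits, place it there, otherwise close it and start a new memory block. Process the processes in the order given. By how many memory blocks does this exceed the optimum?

Next-Fit: [20] [47] [31] [42] [61] [22,5] [50,6] [26,17] → 8 memory blocks.
Total size 327 MB; any packing needs at least ⌈327/64⌉ = 6 memory blocks.
An optimal packing achieves that bound: [61] [50,6,5] [47,17] [42,22] [31,26] [20] → 6 memory blocks.
Excess: 8 − 6 = 2.

2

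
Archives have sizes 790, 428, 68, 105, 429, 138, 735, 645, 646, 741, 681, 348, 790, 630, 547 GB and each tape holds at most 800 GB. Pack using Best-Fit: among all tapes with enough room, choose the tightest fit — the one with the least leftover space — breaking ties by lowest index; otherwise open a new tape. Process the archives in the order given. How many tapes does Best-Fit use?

790 GB → tape 1 (remaining 10 GB)
428 GB → tape 2 (remaining 372 GB)
68 GB → tape 2 (remaining 304 GB)
105 GB → tape 2 (remaining 199 GB)
429 GB → tape 3 (remaining 371 GB)
138 GB → tape 2 (remaining 61 GB)
735 GB → tape 4 (remaining 65 GB)
645 GB → tape 5 (remaining 155 GB)
646 GB → tape 6 (remaining 154 GB)
741 GB → tape 7 (remaining 59 GB)
681 GB → tape 8 (remaining 119 GB)
348 GB → tape 3 (remaining 23 GB)
790 GB → tape 9 (remaining 10 GB)
630 GB → tape 10 (remaining 170 GB)
547 GB → tape 11 (remaining 253 GB)

11 tapes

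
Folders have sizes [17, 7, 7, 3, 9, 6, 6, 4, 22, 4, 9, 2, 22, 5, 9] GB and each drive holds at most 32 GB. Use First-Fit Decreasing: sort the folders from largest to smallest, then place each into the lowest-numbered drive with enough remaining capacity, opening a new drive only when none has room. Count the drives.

Sorted descending: 22, 22, 17, 9, 9, 9, 7, 7, 6, 6, 5, 4, 4, 3, 2.
Put 22 GB in drive 1; 10 GB remain.
Put 22 GB in drive 2; 10 GB remain.
Put 17 GB in drive 3; 15 GB remain.
Put 9 GB in drive 1; 1 GB remain.
Put 9 GB in drive 2; 1 GB remain.
Put 9 GB in drive 3; 6 GB remain.
Put 7 GB in drive 4; 25 GB remain.
Put 7 GB in drive 4; 18 GB remain.
Put 6 GB in drive 3; 0 GB remain.
Put 6 GB in drive 4; 12 GB remain.
Put 5 GB in drive 4; 7 GB remain.
Put 4 GB in drive 4; 3 GB remain.
Put 4 GB in drive 5; 28 GB remain.
Put 3 GB in drive 4; 0 GB remain.
Put 2 GB in drive 5; 26 GB remain.

5 drives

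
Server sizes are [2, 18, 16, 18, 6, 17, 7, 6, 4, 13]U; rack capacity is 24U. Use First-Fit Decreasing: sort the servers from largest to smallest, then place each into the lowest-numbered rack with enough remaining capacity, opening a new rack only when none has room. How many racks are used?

Sorted descending: 18, 18, 17, 16, 13, 7, 6, 6, 4, 2.
rack 1: place 18U, 6U left
rack 2: place 18U, 6U left
rack 3: place 17U, 7U left
rack 4: place 16U, 8U left
rack 5: place 13U, 11U left
rack 3: place 7U, 0U left
rack 1: place 6U, 0U left
rack 2: place 6U, 0U left
rack 4: place 4U, 4U left
rack 4: place 2U, 2U left
Final racks: [18,6] [18,6] [17,7] [16,4,2] [13].

5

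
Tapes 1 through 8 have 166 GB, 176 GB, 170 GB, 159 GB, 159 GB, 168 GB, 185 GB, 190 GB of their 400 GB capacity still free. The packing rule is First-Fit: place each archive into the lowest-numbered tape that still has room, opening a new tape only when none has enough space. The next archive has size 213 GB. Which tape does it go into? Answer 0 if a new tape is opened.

0

No tape has ≥ 213 GB free, so a new tape is opened.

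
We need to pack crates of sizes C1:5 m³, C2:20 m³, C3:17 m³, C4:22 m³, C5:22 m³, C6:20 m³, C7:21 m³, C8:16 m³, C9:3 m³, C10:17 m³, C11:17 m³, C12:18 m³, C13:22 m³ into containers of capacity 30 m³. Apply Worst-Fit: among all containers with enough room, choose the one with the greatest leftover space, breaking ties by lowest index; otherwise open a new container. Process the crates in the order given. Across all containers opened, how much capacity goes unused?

110

Put C1 (5 m³) in container 1; 25 m³ remain.
Put C2 (20 m³) in container 1; 5 m³ remain.
Put C3 (17 m³) in container 2; 13 m³ remain.
Put C4 (22 m³) in container 3; 8 m³ remain.
Put C5 (22 m³) in container 4; 8 m³ remain.
Put C6 (20 m³) in container 5; 10 m³ remain.
Put C7 (21 m³) in container 6; 9 m³ remain.
Put C8 (16 m³) in container 7; 14 m³ remain.
Put C9 (3 m³) in container 7; 11 m³ remain.
Put C10 (17 m³) in container 8; 13 m³ remain.
Put C11 (17 m³) in container 9; 13 m³ remain.
Put C12 (18 m³) in container 10; 12 m³ remain.
Put C13 (22 m³) in container 11; 8 m³ remain.
11 containers × 30 m³ = 330 m³; used 220 m³; unused 110 m³.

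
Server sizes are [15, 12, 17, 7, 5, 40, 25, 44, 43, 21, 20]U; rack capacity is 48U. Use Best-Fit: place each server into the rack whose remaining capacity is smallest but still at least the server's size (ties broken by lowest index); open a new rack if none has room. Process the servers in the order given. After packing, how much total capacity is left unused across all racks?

rack 1: place 15U, 33U left
rack 1: place 12U, 21U left
rack 1: place 17U, 4U left
rack 2: place 7U, 41U left
rack 2: place 5U, 36U left
rack 3: place 40U, 8U left
rack 2: place 25U, 11U left
rack 4: place 44U, 4U left
rack 5: place 43U, 5U left
rack 6: place 21U, 27U left
rack 6: place 20U, 7U left
6 racks × 48U = 288U; used 249U; unused 39U.

39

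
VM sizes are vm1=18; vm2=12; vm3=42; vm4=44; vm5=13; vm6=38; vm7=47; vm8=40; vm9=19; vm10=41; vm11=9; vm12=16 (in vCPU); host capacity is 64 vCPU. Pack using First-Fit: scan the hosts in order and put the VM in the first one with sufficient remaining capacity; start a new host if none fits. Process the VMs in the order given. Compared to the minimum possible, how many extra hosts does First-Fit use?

First-Fit: [18,12,13,19] [42,9] [44,16] [38] [47] [40] [41] → 7 hosts.
Total size 339 vCPU; any packing needs at least ⌈339/64⌉ = 6 hosts.
An optimal packing achieves that bound: [47,16] [44,19] [42,18] [41,13,9] [40,12] [38] → 6 hosts.
Excess: 7 − 6 = 1.

1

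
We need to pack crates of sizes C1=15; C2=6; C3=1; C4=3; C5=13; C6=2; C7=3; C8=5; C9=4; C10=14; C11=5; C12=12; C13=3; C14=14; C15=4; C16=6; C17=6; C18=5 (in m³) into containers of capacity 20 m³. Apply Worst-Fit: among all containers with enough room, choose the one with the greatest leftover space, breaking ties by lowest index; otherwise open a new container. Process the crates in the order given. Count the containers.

7

C1 (15 m³) → container 1 (remaining 5 m³)
C2 (6 m³) → container 2 (remaining 14 m³)
C3 (1 m³) → container 2 (remaining 13 m³)
C4 (3 m³) → container 2 (remaining 10 m³)
C5 (13 m³) → container 3 (remaining 7 m³)
C6 (2 m³) → container 2 (remaining 8 m³)
C7 (3 m³) → container 2 (remaining 5 m³)
C8 (5 m³) → container 3 (remaining 2 m³)
C9 (4 m³) → container 1 (remaining 1 m³)
C10 (14 m³) → container 4 (remaining 6 m³)
C11 (5 m³) → container 4 (remaining 1 m³)
C12 (12 m³) → container 5 (remaining 8 m³)
C13 (3 m³) → container 5 (remaining 5 m³)
C14 (14 m³) → container 6 (remaining 6 m³)
C15 (4 m³) → container 6 (remaining 2 m³)
C16 (6 m³) → container 7 (remaining 14 m³)
C17 (6 m³) → container 7 (remaining 8 m³)
C18 (5 m³) → container 7 (remaining 3 m³)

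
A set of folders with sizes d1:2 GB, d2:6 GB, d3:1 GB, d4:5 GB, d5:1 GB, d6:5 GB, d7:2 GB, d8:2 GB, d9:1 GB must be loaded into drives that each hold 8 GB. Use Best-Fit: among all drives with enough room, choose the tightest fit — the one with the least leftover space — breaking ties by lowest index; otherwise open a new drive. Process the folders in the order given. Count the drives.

d1 (2 GB) → drive 1 (remaining 6 GB)
d2 (6 GB) → drive 1 (remaining 0 GB)
d3 (1 GB) → drive 2 (remaining 7 GB)
d4 (5 GB) → drive 2 (remaining 2 GB)
d5 (1 GB) → drive 2 (remaining 1 GB)
d6 (5 GB) → drive 3 (remaining 3 GB)
d7 (2 GB) → drive 3 (remaining 1 GB)
d8 (2 GB) → drive 4 (remaining 6 GB)
d9 (1 GB) → drive 2 (remaining 0 GB)
Final drives: [2,6] [1,5,1,1] [5,2] [2].

4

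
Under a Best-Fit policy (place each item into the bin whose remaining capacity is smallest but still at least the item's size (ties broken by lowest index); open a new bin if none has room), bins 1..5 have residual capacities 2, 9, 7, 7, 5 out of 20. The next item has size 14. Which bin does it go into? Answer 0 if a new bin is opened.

No bin has ≥ 14 free, so a new bin is opened.

0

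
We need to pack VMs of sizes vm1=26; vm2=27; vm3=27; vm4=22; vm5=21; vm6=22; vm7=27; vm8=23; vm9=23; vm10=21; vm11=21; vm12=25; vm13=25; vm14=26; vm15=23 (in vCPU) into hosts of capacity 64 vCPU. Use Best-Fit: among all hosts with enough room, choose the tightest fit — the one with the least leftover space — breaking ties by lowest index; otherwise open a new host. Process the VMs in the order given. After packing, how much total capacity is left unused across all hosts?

89

Put vm1 (26 vCPU) in host 1; 38 vCPU remain.
Put vm2 (27 vCPU) in host 1; 11 vCPU remain.
Put vm3 (27 vCPU) in host 2; 37 vCPU remain.
Put vm4 (22 vCPU) in host 2; 15 vCPU remain.
Put vm5 (21 vCPU) in host 3; 43 vCPU remain.
Put vm6 (22 vCPU) in host 3; 21 vCPU remain.
Put vm7 (27 vCPU) in host 4; 37 vCPU remain.
Put vm8 (23 vCPU) in host 4; 14 vCPU remain.
Put vm9 (23 vCPU) in host 5; 41 vCPU remain.
Put vm10 (21 vCPU) in host 3; 0 vCPU remain.
Put vm11 (21 vCPU) in host 5; 20 vCPU remain.
Put vm12 (25 vCPU) in host 6; 39 vCPU remain.
Put vm13 (25 vCPU) in host 6; 14 vCPU remain.
Put vm14 (26 vCPU) in host 7; 38 vCPU remain.
Put vm15 (23 vCPU) in host 7; 15 vCPU remain.
7 hosts × 64 vCPU = 448 vCPU; used 359 vCPU; unused 89 vCPU.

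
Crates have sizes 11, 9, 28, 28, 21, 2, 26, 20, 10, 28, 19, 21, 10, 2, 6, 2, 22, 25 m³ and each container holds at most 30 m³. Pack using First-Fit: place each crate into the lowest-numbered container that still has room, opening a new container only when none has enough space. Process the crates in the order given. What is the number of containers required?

Put 11 m³ in container 1; 19 m³ remain.
Put 9 m³ in container 1; 10 m³ remain.
Put 28 m³ in container 2; 2 m³ remain.
Put 28 m³ in container 3; 2 m³ remain.
Put 21 m³ in container 4; 9 m³ remain.
Put 2 m³ in container 1; 8 m³ remain.
Put 26 m³ in container 5; 4 m³ remain.
Put 20 m³ in container 6; 10 m³ remain.
Put 10 m³ in container 6; 0 m³ remain.
Put 28 m³ in container 7; 2 m³ remain.
Put 19 m³ in container 8; 11 m³ remain.
Put 21 m³ in container 9; 9 m³ remain.
Put 10 m³ in container 8; 1 m³ remain.
Put 2 m³ in container 1; 6 m³ remain.
Put 6 m³ in container 1; 0 m³ remain.
Put 2 m³ in container 2; 0 m³ remain.
Put 22 m³ in container 10; 8 m³ remain.
Put 25 m³ in container 11; 5 m³ remain.

11 containers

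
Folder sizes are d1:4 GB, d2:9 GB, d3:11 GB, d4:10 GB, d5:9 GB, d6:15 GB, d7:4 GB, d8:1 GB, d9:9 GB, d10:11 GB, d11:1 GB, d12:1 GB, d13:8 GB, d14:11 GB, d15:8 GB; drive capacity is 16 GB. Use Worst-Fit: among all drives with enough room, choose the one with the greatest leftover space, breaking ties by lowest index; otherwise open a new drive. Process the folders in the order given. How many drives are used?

Put d1 (4 GB) in drive 1; 12 GB remain.
Put d2 (9 GB) in drive 1; 3 GB remain.
Put d3 (11 GB) in drive 2; 5 GB remain.
Put d4 (10 GB) in drive 3; 6 GB remain.
Put d5 (9 GB) in drive 4; 7 GB remain.
Put d6 (15 GB) in drive 5; 1 GB remain.
Put d7 (4 GB) in drive 4; 3 GB remain.
Put d8 (1 GB) in drive 3; 5 GB remain.
Put d9 (9 GB) in drive 6; 7 GB remain.
Put d10 (11 GB) in drive 7; 5 GB remain.
Put d11 (1 GB) in drive 6; 6 GB remain.
Put d12 (1 GB) in drive 6; 5 GB remain.
Put d13 (8 GB) in drive 8; 8 GB remain.
Put d14 (11 GB) in drive 9; 5 GB remain.
Put d15 (8 GB) in drive 8; 0 GB remain.
Final drives: [4,9] [11] [10,1] [9,4] [15] [9,1,1] [11] [8,8] [11].

9 drives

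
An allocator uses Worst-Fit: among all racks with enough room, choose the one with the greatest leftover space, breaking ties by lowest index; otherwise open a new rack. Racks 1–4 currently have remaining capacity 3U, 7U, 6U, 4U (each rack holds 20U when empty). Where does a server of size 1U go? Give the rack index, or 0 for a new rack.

2

Racks with room: rack 1 (3U), rack 2 (7U), rack 3 (6U), rack 4 (4U).
Most room is rack 2 with 7U free.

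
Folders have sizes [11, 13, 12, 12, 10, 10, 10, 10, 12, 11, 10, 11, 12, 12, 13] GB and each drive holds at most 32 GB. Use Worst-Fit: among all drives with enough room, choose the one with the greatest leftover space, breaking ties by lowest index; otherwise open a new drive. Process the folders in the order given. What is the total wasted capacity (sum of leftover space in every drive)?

55

11 GB → drive 1 (remaining 21 GB)
13 GB → drive 1 (remaining 8 GB)
12 GB → drive 2 (remaining 20 GB)
12 GB → drive 2 (remaining 8 GB)
10 GB → drive 3 (remaining 22 GB)
10 GB → drive 3 (remaining 12 GB)
10 GB → drive 3 (remaining 2 GB)
10 GB → drive 4 (remaining 22 GB)
12 GB → drive 4 (remaining 10 GB)
11 GB → drive 5 (remaining 21 GB)
10 GB → drive 5 (remaining 11 GB)
11 GB → drive 5 (remaining 0 GB)
12 GB → drive 6 (remaining 20 GB)
12 GB → drive 6 (remaining 8 GB)
13 GB → drive 7 (remaining 19 GB)
7 drives × 32 GB = 224 GB; used 169 GB; unused 55 GB.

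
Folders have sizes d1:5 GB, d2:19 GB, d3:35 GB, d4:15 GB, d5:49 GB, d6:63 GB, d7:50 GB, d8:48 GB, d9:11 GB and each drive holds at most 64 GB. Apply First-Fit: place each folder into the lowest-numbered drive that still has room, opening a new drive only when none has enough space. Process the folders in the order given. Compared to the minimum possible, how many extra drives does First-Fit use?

First-Fit: [5,19,35] [15,49] [63] [50,11] [48] → 5 drives.
Total size 295 GB; any packing needs at least ⌈295/64⌉ = 5 drives.
So 5 is already optimal.

0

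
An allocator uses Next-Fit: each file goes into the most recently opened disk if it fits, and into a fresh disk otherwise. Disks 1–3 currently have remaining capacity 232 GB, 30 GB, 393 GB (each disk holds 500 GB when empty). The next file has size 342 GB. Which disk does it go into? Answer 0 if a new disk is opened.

Next-Fit only looks at disk 3, which has 393 GB free.
342 GB fits there.

3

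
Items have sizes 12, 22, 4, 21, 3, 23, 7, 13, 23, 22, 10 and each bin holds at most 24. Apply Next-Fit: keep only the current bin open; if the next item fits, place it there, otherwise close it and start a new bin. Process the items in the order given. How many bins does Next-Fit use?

bin 1: place 12, 12 left
bin 2: place 22, 2 left
bin 3: place 4, 20 left
bin 4: place 21, 3 left
bin 4: place 3, 0 left
bin 5: place 23, 1 left
bin 6: place 7, 17 left
bin 6: place 13, 4 left
bin 7: place 23, 1 left
bin 8: place 22, 2 left
bin 9: place 10, 14 left
Final bins: [12] [22] [4] [21,3] [23] [7,13] [23] [22] [10].

9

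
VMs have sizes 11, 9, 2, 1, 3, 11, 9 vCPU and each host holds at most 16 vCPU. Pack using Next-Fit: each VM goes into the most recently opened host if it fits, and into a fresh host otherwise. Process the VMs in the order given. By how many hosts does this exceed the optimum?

Next-Fit: [11] [9,2,1,3] [11] [9] → 4 hosts.
4 VMs exceed 8 vCPU (half the capacity), and no two of those can share a host, so at least 4 hosts are needed.
So 4 is already optimal.

0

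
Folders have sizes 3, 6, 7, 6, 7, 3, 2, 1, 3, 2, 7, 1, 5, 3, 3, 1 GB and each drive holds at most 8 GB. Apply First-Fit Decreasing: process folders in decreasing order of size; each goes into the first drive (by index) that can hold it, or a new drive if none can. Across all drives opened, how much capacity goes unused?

Sorted descending: 7, 7, 7, 6, 6, 5, 3, 3, 3, 3, 3, 2, 2, 1, 1, 1.
drive 1: place 7 GB, 1 GB left
drive 2: place 7 GB, 1 GB left
drive 3: place 7 GB, 1 GB left
drive 4: place 6 GB, 2 GB left
drive 5: place 6 GB, 2 GB left
drive 6: place 5 GB, 3 GB left
drive 6: place 3 GB, 0 GB left
drive 7: place 3 GB, 5 GB left
drive 7: place 3 GB, 2 GB left
drive 8: place 3 GB, 5 GB left
drive 8: place 3 GB, 2 GB left
drive 4: place 2 GB, 0 GB left
drive 5: place 2 GB, 0 GB left
drive 1: place 1 GB, 0 GB left
drive 2: place 1 GB, 0 GB left
drive 3: place 1 GB, 0 GB left
8 drives × 8 GB = 64 GB; used 60 GB; unused 4 GB.

4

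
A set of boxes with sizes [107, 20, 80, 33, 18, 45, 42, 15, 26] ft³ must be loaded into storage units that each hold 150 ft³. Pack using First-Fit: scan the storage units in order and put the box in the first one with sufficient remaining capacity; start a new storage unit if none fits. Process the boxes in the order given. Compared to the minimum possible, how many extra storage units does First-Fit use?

0

First-Fit: [107,20,18] [80,33,15] [45,42,26] → 3 storage units.
Total size 386 ft³; any packing needs at least ⌈386/150⌉ = 3 storage units.
So 3 is already optimal.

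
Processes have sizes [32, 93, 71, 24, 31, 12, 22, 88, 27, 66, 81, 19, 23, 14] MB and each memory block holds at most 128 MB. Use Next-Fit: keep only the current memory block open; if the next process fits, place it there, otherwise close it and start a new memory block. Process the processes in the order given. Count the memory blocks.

6

memory block 1: place 32 MB, 96 MB left
memory block 1: place 93 MB, 3 MB left
memory block 2: place 71 MB, 57 MB left
memory block 2: place 24 MB, 33 MB left
memory block 2: place 31 MB, 2 MB left
memory block 3: place 12 MB, 116 MB left
memory block 3: place 22 MB, 94 MB left
memory block 3: place 88 MB, 6 MB left
memory block 4: place 27 MB, 101 MB left
memory block 4: place 66 MB, 35 MB left
memory block 5: place 81 MB, 47 MB left
memory block 5: place 19 MB, 28 MB left
memory block 5: place 23 MB, 5 MB left
memory block 6: place 14 MB, 114 MB left
Final memory blocks: [32,93] [71,24,31] [12,22,88] [27,66] [81,19,23] [14].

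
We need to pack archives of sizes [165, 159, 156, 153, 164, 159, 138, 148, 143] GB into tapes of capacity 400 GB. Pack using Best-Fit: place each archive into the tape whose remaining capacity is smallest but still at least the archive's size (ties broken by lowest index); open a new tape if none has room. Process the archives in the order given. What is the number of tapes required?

5

165 GB → tape 1 (remaining 235 GB)
159 GB → tape 1 (remaining 76 GB)
156 GB → tape 2 (remaining 244 GB)
153 GB → tape 2 (remaining 91 GB)
164 GB → tape 3 (remaining 236 GB)
159 GB → tape 3 (remaining 77 GB)
138 GB → tape 4 (remaining 262 GB)
148 GB → tape 4 (remaining 114 GB)
143 GB → tape 5 (remaining 257 GB)
Final tapes: [165,159] [156,153] [164,159] [138,148] [143].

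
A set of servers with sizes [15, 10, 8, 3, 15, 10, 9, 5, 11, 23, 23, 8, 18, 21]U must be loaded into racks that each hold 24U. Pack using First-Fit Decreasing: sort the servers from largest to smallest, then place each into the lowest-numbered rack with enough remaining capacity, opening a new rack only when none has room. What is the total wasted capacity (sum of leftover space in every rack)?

Sorted descending: 23, 23, 21, 18, 15, 15, 11, 10, 10, 9, 8, 8, 5, 3.
23U → rack 1 (remaining 1U)
23U → rack 2 (remaining 1U)
21U → rack 3 (remaining 3U)
18U → rack 4 (remaining 6U)
15U → rack 5 (remaining 9U)
15U → rack 6 (remaining 9U)
11U → rack 7 (remaining 13U)
10U → rack 7 (remaining 3U)
10U → rack 8 (remaining 14U)
9U → rack 5 (remaining 0U)
8U → rack 6 (remaining 1U)
8U → rack 8 (remaining 6U)
5U → rack 4 (remaining 1U)
3U → rack 3 (remaining 0U)
8 racks × 24U = 192U; used 179U; unused 13U.

13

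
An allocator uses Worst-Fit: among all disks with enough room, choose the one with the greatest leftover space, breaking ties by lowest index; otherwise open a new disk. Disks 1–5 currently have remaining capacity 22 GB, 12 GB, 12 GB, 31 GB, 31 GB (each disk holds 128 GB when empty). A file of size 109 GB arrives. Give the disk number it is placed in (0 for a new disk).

0

No disk has ≥ 109 GB free, so a new disk is opened.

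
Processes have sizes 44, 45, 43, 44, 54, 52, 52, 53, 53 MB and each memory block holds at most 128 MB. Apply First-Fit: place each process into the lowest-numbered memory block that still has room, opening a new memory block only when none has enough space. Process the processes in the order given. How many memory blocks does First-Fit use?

Put 44 MB in memory block 1; 84 MB remain.
Put 45 MB in memory block 1; 39 MB remain.
Put 43 MB in memory block 2; 85 MB remain.
Put 44 MB in memory block 2; 41 MB remain.
Put 54 MB in memory block 3; 74 MB remain.
Put 52 MB in memory block 3; 22 MB remain.
Put 52 MB in memory block 4; 76 MB remain.
Put 53 MB in memory block 4; 23 MB remain.
Put 53 MB in memory block 5; 75 MB remain.
Final memory blocks: [44,45] [43,44] [54,52] [52,53] [53].

5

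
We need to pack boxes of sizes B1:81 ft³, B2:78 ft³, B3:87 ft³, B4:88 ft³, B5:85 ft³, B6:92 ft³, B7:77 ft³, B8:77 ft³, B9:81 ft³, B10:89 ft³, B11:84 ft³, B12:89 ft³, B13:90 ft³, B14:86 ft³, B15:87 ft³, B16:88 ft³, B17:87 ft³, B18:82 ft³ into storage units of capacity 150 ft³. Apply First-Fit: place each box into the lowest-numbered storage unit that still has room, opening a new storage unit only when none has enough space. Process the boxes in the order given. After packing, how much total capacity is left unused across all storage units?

1172

Put B1 (81 ft³) in storage unit 1; 69 ft³ remain.
Put B2 (78 ft³) in storage unit 2; 72 ft³ remain.
Put B3 (87 ft³) in storage unit 3; 63 ft³ remain.
Put B4 (88 ft³) in storage unit 4; 62 ft³ remain.
Put B5 (85 ft³) in storage unit 5; 65 ft³ remain.
Put B6 (92 ft³) in storage unit 6; 58 ft³ remain.
Put B7 (77 ft³) in storage unit 7; 73 ft³ remain.
Put B8 (77 ft³) in storage unit 8; 73 ft³ remain.
Put B9 (81 ft³) in storage unit 9; 69 ft³ remain.
Put B10 (89 ft³) in storage unit 10; 61 ft³ remain.
Put B11 (84 ft³) in storage unit 11; 66 ft³ remain.
Put B12 (89 ft³) in storage unit 12; 61 ft³ remain.
Put B13 (90 ft³) in storage unit 13; 60 ft³ remain.
Put B14 (86 ft³) in storage unit 14; 64 ft³ remain.
Put B15 (87 ft³) in storage unit 15; 63 ft³ remain.
Put B16 (88 ft³) in storage unit 16; 62 ft³ remain.
Put B17 (87 ft³) in storage unit 17; 63 ft³ remain.
Put B18 (82 ft³) in storage unit 18; 68 ft³ remain.
18 storage units × 150 ft³ = 2700 ft³; used 1528 ft³; unused 1172 ft³.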